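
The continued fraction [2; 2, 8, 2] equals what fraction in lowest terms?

89/36

Fold from the inside: start with 2/1.
  8 + 1/2 = 17/2
  2 + 2/17 = 36/17
  2 + 17/36 = 89/36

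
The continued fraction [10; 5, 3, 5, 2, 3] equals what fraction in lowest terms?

6551/643

Fold from the inside: start with 3/1.
  2 + 1/3 = 7/3
  5 + 3/7 = 38/7
  3 + 7/38 = 121/38
  5 + 38/121 = 643/121
  10 + 121/643 = 6551/643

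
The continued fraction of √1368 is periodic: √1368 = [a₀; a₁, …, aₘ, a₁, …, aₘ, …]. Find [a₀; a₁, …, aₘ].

[36; 1, 72]

a₀ = ⌊√1368⌋ = 36.
With m₀=0, d₀=1 and mₖ₊₁ = dₖaₖ − mₖ, dₖ₊₁ = (n − mₖ₊₁²)/dₖ, aₖ₊₁ = ⌊(a₀+mₖ₊₁)/dₖ₊₁⌋:
  k=1: m=36, d=72, a=1
  k=2: m=36, d=1, a=72
d=1 and a=2a₀=72 at k=2, so the next step gives (m, d) = (36, 72) again — its k=1 value — and the period has length 2.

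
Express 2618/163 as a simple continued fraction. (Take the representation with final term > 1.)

2618 = 16*163 + 10
163 = 16*10 + 3
10 = 3*3 + 1
3 = 3*1 + 0  (stop)
So 2618/163 = [16; 16, 3, 3].

[16; 16, 3, 3]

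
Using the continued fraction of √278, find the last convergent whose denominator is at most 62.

817/49

√278 = [16; 1, 2, 16, 2, 1, 32, …] (period length 6).
Convergents:
  p_0/q_0 = 16/1
  p_1/q_1 = 17/1
  p_2/q_2 = 50/3
  p_3/q_3 = 817/49
  p_4/q_4 = 1684/101
q_3 = 49 ≤ 62 < 101 = q_4, so the answer is 817/49.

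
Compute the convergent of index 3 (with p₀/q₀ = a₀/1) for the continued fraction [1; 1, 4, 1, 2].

11/6

Using pₖ = aₖpₖ₋₁ + pₖ₋₂, qₖ = aₖqₖ₋₁ + qₖ₋₂ (with p₋₁=1, p₋₂=0, q₋₁=0, q₋₂=1):
  k=0: a=1, p=1, q=1
  k=1: a=1, p=2, q=1
  k=2: a=4, p=9, q=5
  k=3: a=1, p=11, q=6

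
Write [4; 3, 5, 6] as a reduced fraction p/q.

427/99

Using pₖ = aₖpₖ₋₁ + pₖ₋₂ and qₖ = aₖqₖ₋₁ + qₖ₋₂:
  k=0: a=4, p=4, q=1
  k=1: a=3, p=13, q=3
  k=2: a=5, p=69, q=16
  k=3: a=6, p=427, q=99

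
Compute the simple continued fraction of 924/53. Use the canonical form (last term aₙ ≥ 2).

[17; 2, 3, 3, 2]

924 = 17×53 + 23
53 = 2×23 + 7
23 = 3×7 + 2
7 = 3×2 + 1
2 = 2×1 + 0  (stop)
So 924/53 = [17; 2, 3, 3, 2].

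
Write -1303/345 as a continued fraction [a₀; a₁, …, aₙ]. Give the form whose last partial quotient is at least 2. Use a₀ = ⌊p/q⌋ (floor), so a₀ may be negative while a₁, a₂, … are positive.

-1303 = -4*345 + 77
345 = 4*77 + 37
77 = 2*37 + 3
37 = 12*3 + 1
3 = 3*1 + 0  (stop)
So -1303/345 = [-4; 4, 2, 12, 3].

[-4; 4, 2, 12, 3]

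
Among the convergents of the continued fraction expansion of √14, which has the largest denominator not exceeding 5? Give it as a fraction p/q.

√14 = [3; 1, 2, 1, 6, …] (period length 4).
Convergents:
  p_0/q_0 = 3/1
  p_1/q_1 = 4/1
  p_2/q_2 = 11/3
  p_3/q_3 = 15/4
  p_4/q_4 = 101/27
q_3 = 4 ≤ 5 < 27 = q_4, so the answer is 15/4.

15/4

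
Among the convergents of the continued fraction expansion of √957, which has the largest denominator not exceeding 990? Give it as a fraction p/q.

√957 = [30; 1, 14, 2, 14, 1, 60, …] (period length 6).
Convergents:
  p_0/q_0 = 30/1
  p_1/q_1 = 31/1
  p_2/q_2 = 464/15
  p_3/q_3 = 959/31
  p_4/q_4 = 13890/449
  p_5/q_5 = 14849/480
  p_6/q_6 = 904830/29249
q_5 = 480 ≤ 990 < 29249 = q_6, so the answer is 14849/480.

14849/480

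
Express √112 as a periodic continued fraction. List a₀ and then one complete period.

a₀ = ⌊√112⌋ = 10.

[10; 1, 1, 2, 1, 1, 20]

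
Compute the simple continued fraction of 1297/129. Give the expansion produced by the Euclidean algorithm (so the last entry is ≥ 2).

[10; 18, 2, 3]

1297 = 10×129 + 7
129 = 18×7 + 3
7 = 2×3 + 1
3 = 3×1 + 0  (stop)
So 1297/129 = [10; 18, 2, 3].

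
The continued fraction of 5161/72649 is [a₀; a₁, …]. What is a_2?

13

5161 = 0·72649 + 5161   →  a_0 = 0
72649 = 14·5161 + 395   →  a_1 = 14
5161 = 13·395 + 26   →  a_2 = 13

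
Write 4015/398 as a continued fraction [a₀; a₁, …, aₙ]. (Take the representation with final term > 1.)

[10; 11, 2, 1, 2, 4]

4015 = 10·398 + 35
398 = 11·35 + 13
35 = 2·13 + 9
13 = 1·9 + 4
9 = 2·4 + 1
4 = 4·1 + 0  (stop)
So 4015/398 = [10; 11, 2, 1, 2, 4].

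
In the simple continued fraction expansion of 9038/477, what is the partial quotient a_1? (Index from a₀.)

1

9038 = 18·477 + 452   →  a_0 = 18
477 = 1·452 + 25   →  a_1 = 1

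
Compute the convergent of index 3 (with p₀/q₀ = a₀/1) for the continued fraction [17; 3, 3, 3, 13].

571/33

Using pₖ = aₖpₖ₋₁ + pₖ₋₂, qₖ = aₖqₖ₋₁ + qₖ₋₂ (with p₋₁=1, p₋₂=0, q₋₁=0, q₋₂=1):
  k=0: a=17, p=17, q=1
  k=1: a=3, p=52, q=3
  k=2: a=3, p=173, q=10
  k=3: a=3, p=571, q=33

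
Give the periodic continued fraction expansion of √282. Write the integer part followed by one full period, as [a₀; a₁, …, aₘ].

[16; 1, 3, 1, 4, 1, 3, 1, 32]

a₀ = ⌊√282⌋ = 16.
With m₀=0, d₀=1 and mₖ₊₁ = dₖaₖ − mₖ, dₖ₊₁ = (n − mₖ₊₁²)/dₖ, aₖ₊₁ = ⌊(a₀+mₖ₊₁)/dₖ₊₁⌋:
  k=1: m=16, d=26, a=1
  k=2: m=10, d=7, a=3
  k=3: m=11, d=23, a=1
  k=4: m=12, d=6, a=4
  k=5: m=12, d=23, a=1
  k=6: m=11, d=7, a=3
  k=7: m=10, d=26, a=1
  k=8: m=16, d=1, a=32
d=1 and a=2a₀=32 at k=8, so the next step gives (m, d) = (16, 26) again — its k=1 value — and the period has length 8.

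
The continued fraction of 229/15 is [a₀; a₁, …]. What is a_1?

229 = 15·15 + 4   →  a_0 = 15
15 = 3·4 + 3   →  a_1 = 3

3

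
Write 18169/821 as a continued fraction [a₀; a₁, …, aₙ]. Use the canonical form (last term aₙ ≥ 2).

[22; 7, 1, 2, 17, 2]

18169 = 22*821 + 107
821 = 7*107 + 72
107 = 1*72 + 35
72 = 2*35 + 2
35 = 17*2 + 1
2 = 2*1 + 0  (stop)
So 18169/821 = [22; 7, 1, 2, 17, 2].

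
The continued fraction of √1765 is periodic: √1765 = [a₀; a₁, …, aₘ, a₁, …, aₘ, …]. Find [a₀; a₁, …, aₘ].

a₀ = ⌊√1765⌋ = 42.
With m₀=0, d₀=1 and mₖ₊₁ = dₖaₖ − mₖ, dₖ₊₁ = (n − mₖ₊₁²)/dₖ, aₖ₊₁ = ⌊(a₀+mₖ₊₁)/dₖ₊₁⌋:
  k=1: m=42, d=1, a=84
d=1 and a=2a₀=84 at k=1, so the next step gives (m, d) = (42, 1) again — its k=1 value — and the period has length 1.

[42; 84]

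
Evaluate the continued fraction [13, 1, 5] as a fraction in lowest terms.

Fold from the inside: start with 5/1.
  1 + 1/5 = 6/5
  13 + 5/6 = 83/6

83/6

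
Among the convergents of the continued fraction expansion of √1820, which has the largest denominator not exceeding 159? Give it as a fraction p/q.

5418/127

√1820 = [42; 1, 1, 1, 20, 1, 1, 1, 84, …] (period length 8).
Convergents:
  p_0/q_0 = 42/1
  p_1/q_1 = 43/1
  p_2/q_2 = 85/2
  p_3/q_3 = 128/3
  p_4/q_4 = 2645/62
  p_5/q_5 = 2773/65
  p_6/q_6 = 5418/127
  p_7/q_7 = 8191/192
q_6 = 127 ≤ 159 < 192 = q_7, so the answer is 5418/127.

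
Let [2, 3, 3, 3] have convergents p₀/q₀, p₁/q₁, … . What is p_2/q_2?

23/10

Using pₖ = aₖpₖ₋₁ + pₖ₋₂, qₖ = aₖqₖ₋₁ + qₖ₋₂ (with p₋₁=1, p₋₂=0, q₋₁=0, q₋₂=1):
  k=0: a=2, p=2, q=1
  k=1: a=3, p=7, q=3
  k=2: a=3, p=23, q=10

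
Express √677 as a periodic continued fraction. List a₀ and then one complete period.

[26; 52]

a₀ = ⌊√677⌋ = 26.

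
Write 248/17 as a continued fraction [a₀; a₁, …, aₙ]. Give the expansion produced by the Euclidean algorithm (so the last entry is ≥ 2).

248 = 14*17 + 10
17 = 1*10 + 7
10 = 1*7 + 3
7 = 2*3 + 1
3 = 3*1 + 0  (stop)
So 248/17 = [14; 1, 1, 2, 3].

[14; 1, 1, 2, 3]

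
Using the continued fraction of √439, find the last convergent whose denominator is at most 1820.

√439 = [20; 1, 19, 1, 40, …] (period length 4).
Convergents:
  p_0/q_0 = 20/1
  p_1/q_1 = 21/1
  p_2/q_2 = 419/20
  p_3/q_3 = 440/21
  p_4/q_4 = 18019/860
  p_5/q_5 = 18459/881
  p_6/q_6 = 368740/17599
q_5 = 881 ≤ 1820 < 17599 = q_6, so the answer is 18459/881.

18459/881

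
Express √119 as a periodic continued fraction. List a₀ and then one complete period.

a₀ = ⌊√119⌋ = 10.
With m₀=0, d₀=1 and mₖ₊₁ = dₖaₖ − mₖ, dₖ₊₁ = (n − mₖ₊₁²)/dₖ, aₖ₊₁ = ⌊(a₀+mₖ₊₁)/dₖ₊₁⌋:
  k=1: m=10, d=19, a=1
  k=2: m=9, d=2, a=9
  k=3: m=9, d=19, a=1
  k=4: m=10, d=1, a=20
d=1 and a=2a₀=20 at k=4, so the next step gives (m, d) = (10, 19) again — its k=1 value — and the period has length 4.

[10; 1, 9, 1, 20]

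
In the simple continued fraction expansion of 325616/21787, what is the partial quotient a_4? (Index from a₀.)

11

325616 = 14·21787 + 20598   →  a_0 = 14
21787 = 1·20598 + 1189   →  a_1 = 1
20598 = 17·1189 + 385   →  a_2 = 17
1189 = 3·385 + 34   →  a_3 = 3
385 = 11·34 + 11   →  a_4 = 11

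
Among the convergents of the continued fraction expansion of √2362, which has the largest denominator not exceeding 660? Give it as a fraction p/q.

23717/488

√2362 = [48; 1, 1, 1, 1, 96, …] (period length 5).
Convergents:
  p_0/q_0 = 48/1
  p_1/q_1 = 49/1
  p_2/q_2 = 97/2
  p_3/q_3 = 146/3
  p_4/q_4 = 243/5
  p_5/q_5 = 23474/483
  p_6/q_6 = 23717/488
  p_7/q_7 = 47191/971
q_6 = 488 ≤ 660 < 971 = q_7, so the answer is 23717/488.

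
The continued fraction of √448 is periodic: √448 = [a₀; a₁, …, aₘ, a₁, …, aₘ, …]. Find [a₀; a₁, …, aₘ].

[21; 6, 42]

a₀ = ⌊√448⌋ = 21.
With m₀=0, d₀=1 and mₖ₊₁ = dₖaₖ − mₖ, dₖ₊₁ = (n − mₖ₊₁²)/dₖ, aₖ₊₁ = ⌊(a₀+mₖ₊₁)/dₖ₊₁⌋:
  k=1: m=21, d=7, a=6
  k=2: m=21, d=1, a=42
d=1 and a=2a₀=42 at k=2, so the next step gives (m, d) = (21, 7) again — its k=1 value — and the period has length 2.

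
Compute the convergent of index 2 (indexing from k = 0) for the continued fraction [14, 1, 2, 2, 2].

44/3

Using pₖ = aₖpₖ₋₁ + pₖ₋₂, qₖ = aₖqₖ₋₁ + qₖ₋₂ (with p₋₁=1, p₋₂=0, q₋₁=0, q₋₂=1):
  k=0: a=14, p=14, q=1
  k=1: a=1, p=15, q=1
  k=2: a=2, p=44, q=3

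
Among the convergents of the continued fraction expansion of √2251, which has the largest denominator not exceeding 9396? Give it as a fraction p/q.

182330/3843

√2251 = [47; 2, 4, 47, 4, 2, 94, …] (period length 6).
Convergents:
  p_0/q_0 = 47/1
  p_1/q_1 = 95/2
  p_2/q_2 = 427/9
  p_3/q_3 = 20164/425
  p_4/q_4 = 81083/1709
  p_5/q_5 = 182330/3843
  p_6/q_6 = 17220103/362951
q_5 = 3843 ≤ 9396 < 362951 = q_6, so the answer is 182330/3843.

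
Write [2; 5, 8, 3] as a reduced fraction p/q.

Fold from the inside: start with 3/1.
  8 + 1/3 = 25/3
  5 + 3/25 = 128/25
  2 + 25/128 = 281/128

281/128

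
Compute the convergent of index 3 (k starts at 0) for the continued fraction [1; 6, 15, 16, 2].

Using pₖ = aₖpₖ₋₁ + pₖ₋₂, qₖ = aₖqₖ₋₁ + qₖ₋₂ (with p₋₁=1, p₋₂=0, q₋₁=0, q₋₂=1):
  k=0: a=1, p=1, q=1
  k=1: a=6, p=7, q=6
  k=2: a=15, p=106, q=91
  k=3: a=16, p=1703, q=1462

1703/1462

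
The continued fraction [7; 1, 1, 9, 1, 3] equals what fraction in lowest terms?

Using pₖ = aₖpₖ₋₁ + pₖ₋₂ and qₖ = aₖqₖ₋₁ + qₖ₋₂:
  k=0: a=7, p=7, q=1
  k=1: a=1, p=8, q=1
  k=2: a=1, p=15, q=2
  k=3: a=9, p=143, q=19
  k=4: a=1, p=158, q=21
  k=5: a=3, p=617, q=82

617/82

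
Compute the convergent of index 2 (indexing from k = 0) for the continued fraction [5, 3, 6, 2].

101/19

Using pₖ = aₖpₖ₋₁ + pₖ₋₂, qₖ = aₖqₖ₋₁ + qₖ₋₂ (with p₋₁=1, p₋₂=0, q₋₁=0, q₋₂=1):
  k=0: a=5, p=5, q=1
  k=1: a=3, p=16, q=3
  k=2: a=6, p=101, q=19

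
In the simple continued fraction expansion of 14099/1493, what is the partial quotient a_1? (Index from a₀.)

2

14099 = 9·1493 + 662   →  a_0 = 9
1493 = 2·662 + 169   →  a_1 = 2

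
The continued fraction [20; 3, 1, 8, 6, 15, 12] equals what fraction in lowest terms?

Using pₖ = aₖpₖ₋₁ + pₖ₋₂ and qₖ = aₖqₖ₋₁ + qₖ₋₂:
  k=0: a=20, p=20, q=1
  k=1: a=3, p=61, q=3
  k=2: a=1, p=81, q=4
  k=3: a=8, p=709, q=35
  k=4: a=6, p=4335, q=214
  k=5: a=15, p=65734, q=3245
  k=6: a=12, p=793143, q=39154

793143/39154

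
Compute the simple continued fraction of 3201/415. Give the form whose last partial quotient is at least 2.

3201 = 7·415 + 296
415 = 1·296 + 119
296 = 2·119 + 58
119 = 2·58 + 3
58 = 19·3 + 1
3 = 3·1 + 0  (stop)
So 3201/415 = [7; 1, 2, 2, 19, 3].

[7; 1, 2, 2, 19, 3]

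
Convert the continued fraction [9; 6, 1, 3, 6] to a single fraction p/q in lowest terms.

Using pₖ = aₖpₖ₋₁ + pₖ₋₂ and qₖ = aₖqₖ₋₁ + qₖ₋₂:
  k=0: a=9, p=9, q=1
  k=1: a=6, p=55, q=6
  k=2: a=1, p=64, q=7
  k=3: a=3, p=247, q=27
  k=4: a=6, p=1546, q=169

1546/169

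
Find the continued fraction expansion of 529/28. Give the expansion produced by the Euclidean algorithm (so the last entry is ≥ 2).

529 = 18·28 + 25
28 = 1·25 + 3
25 = 8·3 + 1
3 = 3·1 + 0  (stop)
So 529/28 = [18; 1, 8, 3].

[18; 1, 8, 3]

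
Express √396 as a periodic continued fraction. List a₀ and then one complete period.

a₀ = ⌊√396⌋ = 19.
With m₀=0, d₀=1 and mₖ₊₁ = dₖaₖ − mₖ, dₖ₊₁ = (n − mₖ₊₁²)/dₖ, aₖ₊₁ = ⌊(a₀+mₖ₊₁)/dₖ₊₁⌋:
  k=1: m=19, d=35, a=1
  k=2: m=16, d=4, a=8
  k=3: m=16, d=35, a=1
  k=4: m=19, d=1, a=38
d=1 and a=2a₀=38 at k=4, so the next step gives (m, d) = (19, 35) again — its k=1 value — and the period has length 4.

[19; 1, 8, 1, 38]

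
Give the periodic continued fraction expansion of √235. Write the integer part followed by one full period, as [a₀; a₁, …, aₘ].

a₀ = ⌊√235⌋ = 15.
With m₀=0, d₀=1 and mₖ₊₁ = dₖaₖ − mₖ, dₖ₊₁ = (n − mₖ₊₁²)/dₖ, aₖ₊₁ = ⌊(a₀+mₖ₊₁)/dₖ₊₁⌋:
  k=1: m=15, d=10, a=3
  k=2: m=15, d=1, a=30
d=1 and a=2a₀=30 at k=2, so the next step gives (m, d) = (15, 10) again — its k=1 value — and the period has length 2.

[15; 3, 30]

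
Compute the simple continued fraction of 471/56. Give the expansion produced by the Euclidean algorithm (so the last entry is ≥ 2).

471 = 8·56 + 23
56 = 2·23 + 10
23 = 2·10 + 3
10 = 3·3 + 1
3 = 3·1 + 0  (stop)
So 471/56 = [8; 2, 2, 3, 3].

[8; 2, 2, 3, 3]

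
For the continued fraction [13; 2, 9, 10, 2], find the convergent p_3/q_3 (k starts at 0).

Using pₖ = aₖpₖ₋₁ + pₖ₋₂, qₖ = aₖqₖ₋₁ + qₖ₋₂ (with p₋₁=1, p₋₂=0, q₋₁=0, q₋₂=1):
  k=0: a=13, p=13, q=1
  k=1: a=2, p=27, q=2
  k=2: a=9, p=256, q=19
  k=3: a=10, p=2587, q=192

2587/192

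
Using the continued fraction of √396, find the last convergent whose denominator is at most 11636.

√396 = [19; 1, 8, 1, 38, …] (period length 4).
Convergents:
  p_0/q_0 = 19/1
  p_1/q_1 = 20/1
  p_2/q_2 = 179/9
  p_3/q_3 = 199/10
  p_4/q_4 = 7741/389
  p_5/q_5 = 7940/399
  p_6/q_6 = 71261/3581
  p_7/q_7 = 79201/3980
  p_8/q_8 = 3080899/154821
q_7 = 3980 ≤ 11636 < 154821 = q_8, so the answer is 79201/3980.

79201/3980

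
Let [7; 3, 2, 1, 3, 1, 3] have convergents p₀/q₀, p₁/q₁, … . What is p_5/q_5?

Using pₖ = aₖpₖ₋₁ + pₖ₋₂, qₖ = aₖqₖ₋₁ + qₖ₋₂ (with p₋₁=1, p₋₂=0, q₋₁=0, q₋₂=1):
  k=0: a=7, p=7, q=1
  k=1: a=3, p=22, q=3
  k=2: a=2, p=51, q=7
  k=3: a=1, p=73, q=10
  k=4: a=3, p=270, q=37
  k=5: a=1, p=343, q=47

343/47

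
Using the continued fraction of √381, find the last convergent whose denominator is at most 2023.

√381 = [19; 1, 1, 12, 1, 1, 38, …] (period length 6).
Convergents:
  p_0/q_0 = 19/1
  p_1/q_1 = 20/1
  p_2/q_2 = 39/2
  p_3/q_3 = 488/25
  p_4/q_4 = 527/27
  p_5/q_5 = 1015/52
  p_6/q_6 = 39097/2003
  p_7/q_7 = 40112/2055
q_6 = 2003 ≤ 2023 < 2055 = q_7, so the answer is 39097/2003.

39097/2003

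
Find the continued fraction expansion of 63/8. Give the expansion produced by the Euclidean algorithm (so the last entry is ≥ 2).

63 = 7·8 + 7
8 = 1·7 + 1
7 = 7·1 + 0  (stop)
So 63/8 = [7; 1, 7].

[7; 1, 7]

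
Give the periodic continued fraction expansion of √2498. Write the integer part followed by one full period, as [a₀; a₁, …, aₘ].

[49; 1, 48, 1, 98]

a₀ = ⌊√2498⌋ = 49.
With m₀=0, d₀=1 and mₖ₊₁ = dₖaₖ − mₖ, dₖ₊₁ = (n − mₖ₊₁²)/dₖ, aₖ₊₁ = ⌊(a₀+mₖ₊₁)/dₖ₊₁⌋:
  k=1: m=49, d=97, a=1
  k=2: m=48, d=2, a=48
  k=3: m=48, d=97, a=1
  k=4: m=49, d=1, a=98
d=1 and a=2a₀=98 at k=4, so the next step gives (m, d) = (49, 97) again — its k=1 value — and the period has length 4.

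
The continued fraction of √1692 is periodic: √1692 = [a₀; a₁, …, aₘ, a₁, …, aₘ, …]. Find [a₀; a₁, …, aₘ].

a₀ = ⌊√1692⌋ = 41.
With m₀=0, d₀=1 and mₖ₊₁ = dₖaₖ − mₖ, dₖ₊₁ = (n − mₖ₊₁²)/dₖ, aₖ₊₁ = ⌊(a₀+mₖ₊₁)/dₖ₊₁⌋:
  k=1: m=41, d=11, a=7
  k=2: m=36, d=36, a=2
  k=3: m=36, d=11, a=7
  k=4: m=41, d=1, a=82
d=1 and a=2a₀=82 at k=4, so the next step gives (m, d) = (41, 11) again — its k=1 value — and the period has length 4.

[41; 7, 2, 7, 82]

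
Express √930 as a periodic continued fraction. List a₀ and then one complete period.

a₀ = ⌊√930⌋ = 30.
With m₀=0, d₀=1 and mₖ₊₁ = dₖaₖ − mₖ, dₖ₊₁ = (n − mₖ₊₁²)/dₖ, aₖ₊₁ = ⌊(a₀+mₖ₊₁)/dₖ₊₁⌋:
  k=1: m=30, d=30, a=2
  k=2: m=30, d=1, a=60
d=1 and a=2a₀=60 at k=2, so the next step gives (m, d) = (30, 30) again — its k=1 value — and the period has length 2.

[30; 2, 60]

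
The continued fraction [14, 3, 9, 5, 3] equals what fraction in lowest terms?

6545/457

Using pₖ = aₖpₖ₋₁ + pₖ₋₂ and qₖ = aₖqₖ₋₁ + qₖ₋₂:
  k=0: a=14, p=14, q=1
  k=1: a=3, p=43, q=3
  k=2: a=9, p=401, q=28
  k=3: a=5, p=2048, q=143
  k=4: a=3, p=6545, q=457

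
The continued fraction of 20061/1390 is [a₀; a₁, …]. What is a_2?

3

20061 = 14·1390 + 601   →  a_0 = 14
1390 = 2·601 + 188   →  a_1 = 2
601 = 3·188 + 37   →  a_2 = 3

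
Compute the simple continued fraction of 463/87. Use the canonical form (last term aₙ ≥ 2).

[5; 3, 9, 3]

463 = 5*87 + 28
87 = 3*28 + 3
28 = 9*3 + 1
3 = 3*1 + 0  (stop)
So 463/87 = [5; 3, 9, 3].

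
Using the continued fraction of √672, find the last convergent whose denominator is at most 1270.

√672 = [25; 1, 11, 1, 50, …] (period length 4).
Convergents:
  p_0/q_0 = 25/1
  p_1/q_1 = 26/1
  p_2/q_2 = 311/12
  p_3/q_3 = 337/13
  p_4/q_4 = 17161/662
  p_5/q_5 = 17498/675
  p_6/q_6 = 209639/8087
q_5 = 675 ≤ 1270 < 8087 = q_6, so the answer is 17498/675.

17498/675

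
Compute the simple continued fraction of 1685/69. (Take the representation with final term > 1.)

[24; 2, 2, 1, 1, 1, 3]

1685 = 24*69 + 29
69 = 2*29 + 11
29 = 2*11 + 7
11 = 1*7 + 4
7 = 1*4 + 3
4 = 1*3 + 1
3 = 3*1 + 0  (stop)
So 1685/69 = [24; 2, 2, 1, 1, 1, 3].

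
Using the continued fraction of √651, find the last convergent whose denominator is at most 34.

842/33

√651 = [25; 1, 1, 16, 1, 1, 50, …] (period length 6).
Convergents:
  p_0/q_0 = 25/1
  p_1/q_1 = 26/1
  p_2/q_2 = 51/2
  p_3/q_3 = 842/33
  p_4/q_4 = 893/35
q_3 = 33 ≤ 34 < 35 = q_4, so the answer is 842/33.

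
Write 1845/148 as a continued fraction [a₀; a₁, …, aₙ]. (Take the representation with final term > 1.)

1845 = 12*148 + 69
148 = 2*69 + 10
69 = 6*10 + 9
10 = 1*9 + 1
9 = 9*1 + 0  (stop)
So 1845/148 = [12; 2, 6, 1, 9].

[12; 2, 6, 1, 9]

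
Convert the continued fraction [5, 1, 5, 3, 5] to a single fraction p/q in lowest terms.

Using pₖ = aₖpₖ₋₁ + pₖ₋₂ and qₖ = aₖqₖ₋₁ + qₖ₋₂:
  k=0: a=5, p=5, q=1
  k=1: a=1, p=6, q=1
  k=2: a=5, p=35, q=6
  k=3: a=3, p=111, q=19
  k=4: a=5, p=590, q=101

590/101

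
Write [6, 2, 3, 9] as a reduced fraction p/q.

418/65

Using pₖ = aₖpₖ₋₁ + pₖ₋₂ and qₖ = aₖqₖ₋₁ + qₖ₋₂:
  k=0: a=6, p=6, q=1
  k=1: a=2, p=13, q=2
  k=2: a=3, p=45, q=7
  k=3: a=9, p=418, q=65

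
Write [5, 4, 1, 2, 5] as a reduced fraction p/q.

Fold from the inside: start with 5/1.
  2 + 1/5 = 11/5
  1 + 5/11 = 16/11
  4 + 11/16 = 75/16
  5 + 16/75 = 391/75

391/75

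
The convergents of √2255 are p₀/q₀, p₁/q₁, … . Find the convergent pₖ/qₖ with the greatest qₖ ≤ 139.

3609/76

√2255 = [47; 2, 18, 2, 94, …] (period length 4).
Convergents:
  p_0/q_0 = 47/1
  p_1/q_1 = 95/2
  p_2/q_2 = 1757/37
  p_3/q_3 = 3609/76
  p_4/q_4 = 341003/7181
q_3 = 76 ≤ 139 < 7181 = q_4, so the answer is 3609/76.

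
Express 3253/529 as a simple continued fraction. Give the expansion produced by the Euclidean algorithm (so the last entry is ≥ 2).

[6; 6, 1, 2, 3, 2, 3]

3253 = 6*529 + 79
529 = 6*79 + 55
79 = 1*55 + 24
55 = 2*24 + 7
24 = 3*7 + 3
7 = 2*3 + 1
3 = 3*1 + 0  (stop)
So 3253/529 = [6; 6, 1, 2, 3, 2, 3].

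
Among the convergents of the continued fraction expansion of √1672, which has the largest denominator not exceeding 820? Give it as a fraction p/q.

30136/737

√1672 = [40; 1, 8, 10, 8, 1, 80, …] (period length 6).
Convergents:
  p_0/q_0 = 40/1
  p_1/q_1 = 41/1
  p_2/q_2 = 368/9
  p_3/q_3 = 3721/91
  p_4/q_4 = 30136/737
  p_5/q_5 = 33857/828
q_4 = 737 ≤ 820 < 828 = q_5, so the answer is 30136/737.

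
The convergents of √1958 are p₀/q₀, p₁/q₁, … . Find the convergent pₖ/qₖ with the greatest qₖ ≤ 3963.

√1958 = [44; 4, 88, …] (period length 2).
Convergents:
  p_0/q_0 = 44/1
  p_1/q_1 = 177/4
  p_2/q_2 = 15620/353
  p_3/q_3 = 62657/1416
  p_4/q_4 = 5529436/124961
q_3 = 1416 ≤ 3963 < 124961 = q_4, so the answer is 62657/1416.

62657/1416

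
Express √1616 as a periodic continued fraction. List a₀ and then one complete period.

[40; 5, 80]

a₀ = ⌊√1616⌋ = 40.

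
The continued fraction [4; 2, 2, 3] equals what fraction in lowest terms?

Using pₖ = aₖpₖ₋₁ + pₖ₋₂ and qₖ = aₖqₖ₋₁ + qₖ₋₂:
  k=0: a=4, p=4, q=1
  k=1: a=2, p=9, q=2
  k=2: a=2, p=22, q=5
  k=3: a=3, p=75, q=17

75/17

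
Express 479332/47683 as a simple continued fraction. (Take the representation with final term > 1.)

[10; 19, 17, 3, 1, 11, 3]

479332 = 10×47683 + 2502
47683 = 19×2502 + 145
2502 = 17×145 + 37
145 = 3×37 + 34
37 = 1×34 + 3
34 = 11×3 + 1
3 = 3×1 + 0  (stop)
So 479332/47683 = [10; 19, 17, 3, 1, 11, 3].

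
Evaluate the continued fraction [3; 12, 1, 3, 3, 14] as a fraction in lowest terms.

7311/2375

Using pₖ = aₖpₖ₋₁ + pₖ₋₂ and qₖ = aₖqₖ₋₁ + qₖ₋₂:
  k=0: a=3, p=3, q=1
  k=1: a=12, p=37, q=12
  k=2: a=1, p=40, q=13
  k=3: a=3, p=157, q=51
  k=4: a=3, p=511, q=166
  k=5: a=14, p=7311, q=2375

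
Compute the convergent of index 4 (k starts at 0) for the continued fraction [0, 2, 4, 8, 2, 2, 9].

70/157

Using pₖ = aₖpₖ₋₁ + pₖ₋₂, qₖ = aₖqₖ₋₁ + qₖ₋₂ (with p₋₁=1, p₋₂=0, q₋₁=0, q₋₂=1):
  k=0: a=0, p=0, q=1
  k=1: a=2, p=1, q=2
  k=2: a=4, p=4, q=9
  k=3: a=8, p=33, q=74
  k=4: a=2, p=70, q=157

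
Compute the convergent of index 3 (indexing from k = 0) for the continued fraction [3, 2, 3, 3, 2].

79/23

Using pₖ = aₖpₖ₋₁ + pₖ₋₂, qₖ = aₖqₖ₋₁ + qₖ₋₂ (with p₋₁=1, p₋₂=0, q₋₁=0, q₋₂=1):
  k=0: a=3, p=3, q=1
  k=1: a=2, p=7, q=2
  k=2: a=3, p=24, q=7
  k=3: a=3, p=79, q=23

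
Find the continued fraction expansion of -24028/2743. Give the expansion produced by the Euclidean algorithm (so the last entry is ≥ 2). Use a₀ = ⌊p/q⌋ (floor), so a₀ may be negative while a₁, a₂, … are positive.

-24028 = -9×2743 + 659
2743 = 4×659 + 107
659 = 6×107 + 17
107 = 6×17 + 5
17 = 3×5 + 2
5 = 2×2 + 1
2 = 2×1 + 0  (stop)
So -24028/2743 = [-9; 4, 6, 6, 3, 2, 2].

[-9; 4, 6, 6, 3, 2, 2]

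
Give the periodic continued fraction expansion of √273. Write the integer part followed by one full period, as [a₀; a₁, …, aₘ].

a₀ = ⌊√273⌋ = 16.
With m₀=0, d₀=1 and mₖ₊₁ = dₖaₖ − mₖ, dₖ₊₁ = (n − mₖ₊₁²)/dₖ, aₖ₊₁ = ⌊(a₀+mₖ₊₁)/dₖ₊₁⌋:
  k=1: m=16, d=17, a=1
  k=2: m=1, d=16, a=1
  k=3: m=15, d=3, a=10
  k=4: m=15, d=16, a=1
  k=5: m=1, d=17, a=1
  k=6: m=16, d=1, a=32
d=1 and a=2a₀=32 at k=6, so the next step gives (m, d) = (16, 17) again — its k=1 value — and the period has length 6.

[16; 1, 1, 10, 1, 1, 32]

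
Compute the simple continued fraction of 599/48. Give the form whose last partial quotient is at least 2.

599 = 12·48 + 23
48 = 2·23 + 2
23 = 11·2 + 1
2 = 2·1 + 0  (stop)
So 599/48 = [12; 2, 11, 2].

[12; 2, 11, 2]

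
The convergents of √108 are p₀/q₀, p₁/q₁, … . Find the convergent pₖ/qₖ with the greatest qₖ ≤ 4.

31/3

√108 = [10; 2, 1, 1, 4, 1, 1, 2, 20, …] (period length 8).
Convergents:
  p_0/q_0 = 10/1
  p_1/q_1 = 21/2
  p_2/q_2 = 31/3
  p_3/q_3 = 52/5
q_2 = 3 ≤ 4 < 5 = q_3, so the answer is 31/3.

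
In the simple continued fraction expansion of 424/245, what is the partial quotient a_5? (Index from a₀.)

2

424 = 1·245 + 179   →  a_0 = 1
245 = 1·179 + 66   →  a_1 = 1
179 = 2·66 + 47   →  a_2 = 2
66 = 1·47 + 19   →  a_3 = 1
47 = 2·19 + 9   →  a_4 = 2
19 = 2·9 + 1   →  a_5 = 2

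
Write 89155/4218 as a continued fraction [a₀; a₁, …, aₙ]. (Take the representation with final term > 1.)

[21; 7, 3, 4, 2, 9, 2]

89155 = 21*4218 + 577
4218 = 7*577 + 179
577 = 3*179 + 40
179 = 4*40 + 19
40 = 2*19 + 2
19 = 9*2 + 1
2 = 2*1 + 0  (stop)
So 89155/4218 = [21; 7, 3, 4, 2, 9, 2].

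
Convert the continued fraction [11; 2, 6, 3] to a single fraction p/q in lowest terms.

Fold from the inside: start with 3/1.
  6 + 1/3 = 19/3
  2 + 3/19 = 41/19
  11 + 19/41 = 470/41

470/41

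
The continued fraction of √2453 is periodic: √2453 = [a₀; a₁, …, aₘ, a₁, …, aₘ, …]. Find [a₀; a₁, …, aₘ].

a₀ = ⌊√2453⌋ = 49.
With m₀=0, d₀=1 and mₖ₊₁ = dₖaₖ − mₖ, dₖ₊₁ = (n − mₖ₊₁²)/dₖ, aₖ₊₁ = ⌊(a₀+mₖ₊₁)/dₖ₊₁⌋:
  k=1: m=49, d=52, a=1
  k=2: m=3, d=47, a=1
  k=3: m=44, d=11, a=8
  k=4: m=44, d=47, a=1
  k=5: m=3, d=52, a=1
  k=6: m=49, d=1, a=98
d=1 and a=2a₀=98 at k=6, so the next step gives (m, d) = (49, 52) again — its k=1 value — and the period has length 6.

[49; 1, 1, 8, 1, 1, 98]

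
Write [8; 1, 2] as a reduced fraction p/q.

Fold from the inside: start with 2/1.
  1 + 1/2 = 3/2
  8 + 2/3 = 26/3

26/3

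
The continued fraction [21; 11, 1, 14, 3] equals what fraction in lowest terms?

Using pₖ = aₖpₖ₋₁ + pₖ₋₂ and qₖ = aₖqₖ₋₁ + qₖ₋₂:
  k=0: a=21, p=21, q=1
  k=1: a=11, p=232, q=11
  k=2: a=1, p=253, q=12
  k=3: a=14, p=3774, q=179
  k=4: a=3, p=11575, q=549

11575/549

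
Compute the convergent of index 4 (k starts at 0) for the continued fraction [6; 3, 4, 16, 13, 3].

17385/2756

Using pₖ = aₖpₖ₋₁ + pₖ₋₂, qₖ = aₖqₖ₋₁ + qₖ₋₂ (with p₋₁=1, p₋₂=0, q₋₁=0, q₋₂=1):
  k=0: a=6, p=6, q=1
  k=1: a=3, p=19, q=3
  k=2: a=4, p=82, q=13
  k=3: a=16, p=1331, q=211
  k=4: a=13, p=17385, q=2756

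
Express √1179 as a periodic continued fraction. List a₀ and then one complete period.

a₀ = ⌊√1179⌋ = 34.

[34; 2, 1, 33, 1, 2, 68]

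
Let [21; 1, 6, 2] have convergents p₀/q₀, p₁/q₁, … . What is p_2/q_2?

Using pₖ = aₖpₖ₋₁ + pₖ₋₂, qₖ = aₖqₖ₋₁ + qₖ₋₂ (with p₋₁=1, p₋₂=0, q₋₁=0, q₋₂=1):
  k=0: a=21, p=21, q=1
  k=1: a=1, p=22, q=1
  k=2: a=6, p=153, q=7

153/7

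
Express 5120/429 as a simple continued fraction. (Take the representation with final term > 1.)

[11; 1, 14, 3, 9]

5120 = 11·429 + 401
429 = 1·401 + 28
401 = 14·28 + 9
28 = 3·9 + 1
9 = 9·1 + 0  (stop)
So 5120/429 = [11; 1, 14, 3, 9].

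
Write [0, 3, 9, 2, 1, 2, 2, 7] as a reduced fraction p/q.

Using pₖ = aₖpₖ₋₁ + pₖ₋₂ and qₖ = aₖqₖ₋₁ + qₖ₋₂:
  k=0: a=0, p=0, q=1
  k=1: a=3, p=1, q=3
  k=2: a=9, p=9, q=28
  k=3: a=2, p=19, q=59
  k=4: a=1, p=28, q=87
  k=5: a=2, p=75, q=233
  k=6: a=2, p=178, q=553
  k=7: a=7, p=1321, q=4104

1321/4104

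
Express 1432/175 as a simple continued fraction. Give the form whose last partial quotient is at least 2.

1432 = 8*175 + 32
175 = 5*32 + 15
32 = 2*15 + 2
15 = 7*2 + 1
2 = 2*1 + 0  (stop)
So 1432/175 = [8; 5, 2, 7, 2].

[8; 5, 2, 7, 2]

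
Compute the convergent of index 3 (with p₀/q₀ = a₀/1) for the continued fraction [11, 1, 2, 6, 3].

Using pₖ = aₖpₖ₋₁ + pₖ₋₂, qₖ = aₖqₖ₋₁ + qₖ₋₂ (with p₋₁=1, p₋₂=0, q₋₁=0, q₋₂=1):
  k=0: a=11, p=11, q=1
  k=1: a=1, p=12, q=1
  k=2: a=2, p=35, q=3
  k=3: a=6, p=222, q=19

222/19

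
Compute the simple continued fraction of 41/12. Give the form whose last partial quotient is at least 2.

41 = 3×12 + 5
12 = 2×5 + 2
5 = 2×2 + 1
2 = 2×1 + 0  (stop)
So 41/12 = [3; 2, 2, 2].

[3; 2, 2, 2]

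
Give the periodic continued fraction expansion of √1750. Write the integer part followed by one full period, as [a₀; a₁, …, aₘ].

[41; 1, 4, 1, 82]

a₀ = ⌊√1750⌋ = 41.
With m₀=0, d₀=1 and mₖ₊₁ = dₖaₖ − mₖ, dₖ₊₁ = (n − mₖ₊₁²)/dₖ, aₖ₊₁ = ⌊(a₀+mₖ₊₁)/dₖ₊₁⌋:
  k=1: m=41, d=69, a=1
  k=2: m=28, d=14, a=4
  k=3: m=28, d=69, a=1
  k=4: m=41, d=1, a=82
d=1 and a=2a₀=82 at k=4, so the next step gives (m, d) = (41, 69) again — its k=1 value — and the period has length 4.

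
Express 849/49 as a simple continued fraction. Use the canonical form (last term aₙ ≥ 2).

849 = 17·49 + 16
49 = 3·16 + 1
16 = 16·1 + 0  (stop)
So 849/49 = [17; 3, 16].

[17; 3, 16]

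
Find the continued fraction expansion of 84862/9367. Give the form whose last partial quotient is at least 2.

[9; 16, 1, 3, 9, 15]

84862 = 9×9367 + 559
9367 = 16×559 + 423
559 = 1×423 + 136
423 = 3×136 + 15
136 = 9×15 + 1
15 = 15×1 + 0  (stop)
So 84862/9367 = [9; 16, 1, 3, 9, 15].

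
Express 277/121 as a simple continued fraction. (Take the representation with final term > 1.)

277 = 2×121 + 35
121 = 3×35 + 16
35 = 2×16 + 3
16 = 5×3 + 1
3 = 3×1 + 0  (stop)
So 277/121 = [2; 3, 2, 5, 3].

[2; 3, 2, 5, 3]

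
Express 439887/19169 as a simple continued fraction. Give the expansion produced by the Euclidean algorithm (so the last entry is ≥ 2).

439887 = 22·19169 + 18169
19169 = 1·18169 + 1000
18169 = 18·1000 + 169
1000 = 5·169 + 155
169 = 1·155 + 14
155 = 11·14 + 1
14 = 14·1 + 0  (stop)
So 439887/19169 = [22; 1, 18, 5, 1, 11, 14].

[22; 1, 18, 5, 1, 11, 14]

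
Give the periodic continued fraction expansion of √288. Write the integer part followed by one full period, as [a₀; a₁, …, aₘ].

[16; 1, 32]

a₀ = ⌊√288⌋ = 16.
With m₀=0, d₀=1 and mₖ₊₁ = dₖaₖ − mₖ, dₖ₊₁ = (n − mₖ₊₁²)/dₖ, aₖ₊₁ = ⌊(a₀+mₖ₊₁)/dₖ₊₁⌋:
  k=1: m=16, d=32, a=1
  k=2: m=16, d=1, a=32
d=1 and a=2a₀=32 at k=2, so the next step gives (m, d) = (16, 32) again — its k=1 value — and the period has length 2.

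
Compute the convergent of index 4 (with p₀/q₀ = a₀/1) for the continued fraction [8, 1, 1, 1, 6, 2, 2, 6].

173/20

Using pₖ = aₖpₖ₋₁ + pₖ₋₂, qₖ = aₖqₖ₋₁ + qₖ₋₂ (with p₋₁=1, p₋₂=0, q₋₁=0, q₋₂=1):
  k=0: a=8, p=8, q=1
  k=1: a=1, p=9, q=1
  k=2: a=1, p=17, q=2
  k=3: a=1, p=26, q=3
  k=4: a=6, p=173, q=20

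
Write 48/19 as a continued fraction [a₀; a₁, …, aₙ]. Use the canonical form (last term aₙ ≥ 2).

48 = 2·19 + 10
19 = 1·10 + 9
10 = 1·9 + 1
9 = 9·1 + 0  (stop)
So 48/19 = [2; 1, 1, 9].

[2; 1, 1, 9]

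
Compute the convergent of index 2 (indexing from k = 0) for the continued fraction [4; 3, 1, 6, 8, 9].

Using pₖ = aₖpₖ₋₁ + pₖ₋₂, qₖ = aₖqₖ₋₁ + qₖ₋₂ (with p₋₁=1, p₋₂=0, q₋₁=0, q₋₂=1):
  k=0: a=4, p=4, q=1
  k=1: a=3, p=13, q=3
  k=2: a=1, p=17, q=4

17/4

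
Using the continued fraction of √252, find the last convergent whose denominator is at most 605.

√252 = [15; 1, 6, 1, 30, …] (period length 4).
Convergents:
  p_0/q_0 = 15/1
  p_1/q_1 = 16/1
  p_2/q_2 = 111/7
  p_3/q_3 = 127/8
  p_4/q_4 = 3921/247
  p_5/q_5 = 4048/255
  p_6/q_6 = 28209/1777
q_5 = 255 ≤ 605 < 1777 = q_6, so the answer is 4048/255.

4048/255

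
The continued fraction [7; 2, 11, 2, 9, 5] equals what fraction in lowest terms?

17374/2323

Using pₖ = aₖpₖ₋₁ + pₖ₋₂ and qₖ = aₖqₖ₋₁ + qₖ₋₂:
  k=0: a=7, p=7, q=1
  k=1: a=2, p=15, q=2
  k=2: a=11, p=172, q=23
  k=3: a=2, p=359, q=48
  k=4: a=9, p=3403, q=455
  k=5: a=5, p=17374, q=2323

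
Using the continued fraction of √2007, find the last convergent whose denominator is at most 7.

√2007 = [44; 1, 3, 1, 88, …] (period length 4).
Convergents:
  p_0/q_0 = 44/1
  p_1/q_1 = 45/1
  p_2/q_2 = 179/4
  p_3/q_3 = 224/5
  p_4/q_4 = 19891/444
q_3 = 5 ≤ 7 < 444 = q_4, so the answer is 224/5.

224/5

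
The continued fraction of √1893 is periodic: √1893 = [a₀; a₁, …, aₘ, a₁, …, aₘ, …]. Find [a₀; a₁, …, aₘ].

[43; 1, 1, 28, 1, 1, 86]

a₀ = ⌊√1893⌋ = 43.
With m₀=0, d₀=1 and mₖ₊₁ = dₖaₖ − mₖ, dₖ₊₁ = (n − mₖ₊₁²)/dₖ, aₖ₊₁ = ⌊(a₀+mₖ₊₁)/dₖ₊₁⌋:
  k=1: m=43, d=44, a=1
  k=2: m=1, d=43, a=1
  k=3: m=42, d=3, a=28
  k=4: m=42, d=43, a=1
  k=5: m=1, d=44, a=1
  k=6: m=43, d=1, a=86
d=1 and a=2a₀=86 at k=6, so the next step gives (m, d) = (43, 44) again — its k=1 value — and the period has length 6.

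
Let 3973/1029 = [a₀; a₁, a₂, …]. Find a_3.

3973 = 3·1029 + 886   →  a_0 = 3
1029 = 1·886 + 143   →  a_1 = 1
886 = 6·143 + 28   →  a_2 = 6
143 = 5·28 + 3   →  a_3 = 5

5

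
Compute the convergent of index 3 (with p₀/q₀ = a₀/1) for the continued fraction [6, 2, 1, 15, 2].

Using pₖ = aₖpₖ₋₁ + pₖ₋₂, qₖ = aₖqₖ₋₁ + qₖ₋₂ (with p₋₁=1, p₋₂=0, q₋₁=0, q₋₂=1):
  k=0: a=6, p=6, q=1
  k=1: a=2, p=13, q=2
  k=2: a=1, p=19, q=3
  k=3: a=15, p=298, q=47

298/47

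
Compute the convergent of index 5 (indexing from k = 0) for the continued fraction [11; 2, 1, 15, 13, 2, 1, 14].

Using pₖ = aₖpₖ₋₁ + pₖ₋₂, qₖ = aₖqₖ₋₁ + qₖ₋₂ (with p₋₁=1, p₋₂=0, q₋₁=0, q₋₂=1):
  k=0: a=11, p=11, q=1
  k=1: a=2, p=23, q=2
  k=2: a=1, p=34, q=3
  k=3: a=15, p=533, q=47
  k=4: a=13, p=6963, q=614
  k=5: a=2, p=14459, q=1275

14459/1275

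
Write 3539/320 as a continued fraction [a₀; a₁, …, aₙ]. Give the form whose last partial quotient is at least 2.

3539 = 11*320 + 19
320 = 16*19 + 16
19 = 1*16 + 3
16 = 5*3 + 1
3 = 3*1 + 0  (stop)
So 3539/320 = [11; 16, 1, 5, 3].

[11; 16, 1, 5, 3]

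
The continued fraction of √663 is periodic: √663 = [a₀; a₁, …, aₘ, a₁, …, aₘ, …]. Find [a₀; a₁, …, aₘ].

a₀ = ⌊√663⌋ = 25.
With m₀=0, d₀=1 and mₖ₊₁ = dₖaₖ − mₖ, dₖ₊₁ = (n − mₖ₊₁²)/dₖ, aₖ₊₁ = ⌊(a₀+mₖ₊₁)/dₖ₊₁⌋:
  k=1: m=25, d=38, a=1
  k=2: m=13, d=13, a=2
  k=3: m=13, d=38, a=1
  k=4: m=25, d=1, a=50
d=1 and a=2a₀=50 at k=4, so the next step gives (m, d) = (25, 38) again — its k=1 value — and the period has length 4.

[25; 1, 2, 1, 50]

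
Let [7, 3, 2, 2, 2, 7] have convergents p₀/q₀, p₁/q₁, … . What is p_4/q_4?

Using pₖ = aₖpₖ₋₁ + pₖ₋₂, qₖ = aₖqₖ₋₁ + qₖ₋₂ (with p₋₁=1, p₋₂=0, q₋₁=0, q₋₂=1):
  k=0: a=7, p=7, q=1
  k=1: a=3, p=22, q=3
  k=2: a=2, p=51, q=7
  k=3: a=2, p=124, q=17
  k=4: a=2, p=299, q=41

299/41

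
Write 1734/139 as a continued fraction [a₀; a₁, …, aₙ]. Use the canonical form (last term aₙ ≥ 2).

[12; 2, 9, 2, 3]

1734 = 12×139 + 66
139 = 2×66 + 7
66 = 9×7 + 3
7 = 2×3 + 1
3 = 3×1 + 0  (stop)
So 1734/139 = [12; 2, 9, 2, 3].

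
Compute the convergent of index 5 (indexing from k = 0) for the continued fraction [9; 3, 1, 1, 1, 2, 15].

Using pₖ = aₖpₖ₋₁ + pₖ₋₂, qₖ = aₖqₖ₋₁ + qₖ₋₂ (with p₋₁=1, p₋₂=0, q₋₁=0, q₋₂=1):
  k=0: a=9, p=9, q=1
  k=1: a=3, p=28, q=3
  k=2: a=1, p=37, q=4
  k=3: a=1, p=65, q=7
  k=4: a=1, p=102, q=11
  k=5: a=2, p=269, q=29

269/29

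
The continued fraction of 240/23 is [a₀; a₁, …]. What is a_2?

3

240 = 10·23 + 10   →  a_0 = 10
23 = 2·10 + 3   →  a_1 = 2
10 = 3·3 + 1   →  a_2 = 3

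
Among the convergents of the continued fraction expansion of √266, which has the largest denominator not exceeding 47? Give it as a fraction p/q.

685/42

√266 = [16; 3, 4, 3, 32, …] (period length 4).
Convergents:
  p_0/q_0 = 16/1
  p_1/q_1 = 49/3
  p_2/q_2 = 212/13
  p_3/q_3 = 685/42
  p_4/q_4 = 22132/1357
q_3 = 42 ≤ 47 < 1357 = q_4, so the answer is 685/42.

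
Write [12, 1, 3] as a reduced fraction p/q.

51/4

Fold from the inside: start with 3/1.
  1 + 1/3 = 4/3
  12 + 3/4 = 51/4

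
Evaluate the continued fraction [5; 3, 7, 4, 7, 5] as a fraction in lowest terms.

Using pₖ = aₖpₖ₋₁ + pₖ₋₂ and qₖ = aₖqₖ₋₁ + qₖ₋₂:
  k=0: a=5, p=5, q=1
  k=1: a=3, p=16, q=3
  k=2: a=7, p=117, q=22
  k=3: a=4, p=484, q=91
  k=4: a=7, p=3505, q=659
  k=5: a=5, p=18009, q=3386

18009/3386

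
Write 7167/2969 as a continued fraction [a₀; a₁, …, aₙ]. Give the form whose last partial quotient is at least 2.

[2; 2, 2, 2, 2, 7, 2, 6]

7167 = 2·2969 + 1229
2969 = 2·1229 + 511
1229 = 2·511 + 207
511 = 2·207 + 97
207 = 2·97 + 13
97 = 7·13 + 6
13 = 2·6 + 1
6 = 6·1 + 0  (stop)
So 7167/2969 = [2; 2, 2, 2, 2, 7, 2, 6].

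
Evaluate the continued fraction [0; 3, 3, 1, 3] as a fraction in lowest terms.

15/49

Fold from the inside: start with 3/1.
  1 + 1/3 = 4/3
  3 + 3/4 = 15/4
  3 + 4/15 = 49/15
  0 + 15/49 = 15/49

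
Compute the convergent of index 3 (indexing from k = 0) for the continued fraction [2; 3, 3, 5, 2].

Using pₖ = aₖpₖ₋₁ + pₖ₋₂, qₖ = aₖqₖ₋₁ + qₖ₋₂ (with p₋₁=1, p₋₂=0, q₋₁=0, q₋₂=1):
  k=0: a=2, p=2, q=1
  k=1: a=3, p=7, q=3
  k=2: a=3, p=23, q=10
  k=3: a=5, p=122, q=53

122/53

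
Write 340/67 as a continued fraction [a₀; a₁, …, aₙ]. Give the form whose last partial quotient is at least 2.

340 = 5×67 + 5
67 = 13×5 + 2
5 = 2×2 + 1
2 = 2×1 + 0  (stop)
So 340/67 = [5; 13, 2, 2].

[5; 13, 2, 2]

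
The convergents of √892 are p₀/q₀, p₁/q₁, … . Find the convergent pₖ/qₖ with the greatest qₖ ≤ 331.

√892 = [29; 1, 6, 2, 14, 2, 6, 1, 58, …] (period length 8).
Convergents:
  p_0/q_0 = 29/1
  p_1/q_1 = 30/1
  p_2/q_2 = 209/7
  p_3/q_3 = 448/15
  p_4/q_4 = 6481/217
  p_5/q_5 = 13410/449
q_4 = 217 ≤ 331 < 449 = q_5, so the answer is 6481/217.

6481/217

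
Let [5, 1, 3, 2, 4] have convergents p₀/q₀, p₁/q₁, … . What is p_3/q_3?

52/9

Using pₖ = aₖpₖ₋₁ + pₖ₋₂, qₖ = aₖqₖ₋₁ + qₖ₋₂ (with p₋₁=1, p₋₂=0, q₋₁=0, q₋₂=1):
  k=0: a=5, p=5, q=1
  k=1: a=1, p=6, q=1
  k=2: a=3, p=23, q=4
  k=3: a=2, p=52, q=9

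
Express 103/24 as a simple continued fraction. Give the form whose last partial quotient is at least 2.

[4; 3, 2, 3]

103 = 4×24 + 7
24 = 3×7 + 3
7 = 2×3 + 1
3 = 3×1 + 0  (stop)
So 103/24 = [4; 3, 2, 3].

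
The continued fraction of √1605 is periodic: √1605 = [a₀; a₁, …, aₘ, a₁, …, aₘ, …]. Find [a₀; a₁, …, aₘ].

a₀ = ⌊√1605⌋ = 40.
With m₀=0, d₀=1 and mₖ₊₁ = dₖaₖ − mₖ, dₖ₊₁ = (n − mₖ₊₁²)/dₖ, aₖ₊₁ = ⌊(a₀+mₖ₊₁)/dₖ₊₁⌋:
  k=1: m=40, d=5, a=16
  k=2: m=40, d=1, a=80
d=1 and a=2a₀=80 at k=2, so the next step gives (m, d) = (40, 5) again — its k=1 value — and the period has length 2.

[40; 16, 80]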